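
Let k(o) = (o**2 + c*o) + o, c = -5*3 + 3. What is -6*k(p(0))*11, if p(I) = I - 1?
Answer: -792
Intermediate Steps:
p(I) = -1 + I
c = -12 (c = -15 + 3 = -12)
k(o) = o**2 - 11*o (k(o) = (o**2 - 12*o) + o = o**2 - 11*o)
-6*k(p(0))*11 = -6*(-1 + 0)*(-11 + (-1 + 0))*11 = -(-6)*(-11 - 1)*11 = -(-6)*(-12)*11 = -6*12*11 = -72*11 = -792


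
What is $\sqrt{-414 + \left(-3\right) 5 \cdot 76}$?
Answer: $i \sqrt{1554} \approx 39.421 i$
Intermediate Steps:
$\sqrt{-414 + \left(-3\right) 5 \cdot 76} = \sqrt{-414 - 1140} = \sqrt{-1554} = i \sqrt{1554}$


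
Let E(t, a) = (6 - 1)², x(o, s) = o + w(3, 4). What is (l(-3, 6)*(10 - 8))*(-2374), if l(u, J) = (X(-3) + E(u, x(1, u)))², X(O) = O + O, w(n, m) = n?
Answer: -1714028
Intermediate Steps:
x(o, s) = 3 + o (x(o, s) = o + 3 = 3 + o)
E(t, a) = 25 (E(t, a) = 5² = 25)
X(O) = 2*O
l(u, J) = 361 (l(u, J) = (2*(-3) + 25)² = (-6 + 25)² = 19² = 361)
(l(-3, 6)*(10 - 8))*(-2374) = (361*(10 - 8))*(-2374) = (361*2)*(-2374) = 722*(-2374) = -1714028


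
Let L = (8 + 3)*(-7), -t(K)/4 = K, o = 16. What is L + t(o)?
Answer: -141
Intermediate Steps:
t(K) = -4*K
L = -77 (L = 11*(-7) = -77)
L + t(o) = -77 - 4*16 = -77 - 64 = -141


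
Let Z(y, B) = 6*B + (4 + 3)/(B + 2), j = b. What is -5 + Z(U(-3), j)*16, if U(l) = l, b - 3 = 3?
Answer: 585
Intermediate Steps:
b = 6 (b = 3 + 3 = 6)
j = 6
Z(y, B) = 6*B + 7/(2 + B)
-5 + Z(U(-3), j)*16 = -5 + ((7 + 6*6² + 12*6)/(2 + 6))*16 = -5 + ((7 + 6*36 + 72)/8)*16 = -5 + ((7 + 216 + 72)/8)*16 = -5 + ((⅛)*295)*16 = -5 + (295/8)*16 = -5 + 590 = 585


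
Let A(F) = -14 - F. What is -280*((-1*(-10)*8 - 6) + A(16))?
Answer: -12320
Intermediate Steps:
-280*((-1*(-10)*8 - 6) + A(16)) = -280*((-1*(-10)*8 - 6) + (-14 - 1*16)) = -280*((10*8 - 6) + (-14 - 16)) = -280*((80 - 6) - 30) = -280*(74 - 30) = -280*44 = -12320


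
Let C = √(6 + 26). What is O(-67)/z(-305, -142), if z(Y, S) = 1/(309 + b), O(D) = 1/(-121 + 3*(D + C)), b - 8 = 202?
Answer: -83559/51698 - 1557*√2/25849 ≈ -1.7015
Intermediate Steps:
b = 210 (b = 8 + 202 = 210)
C = 4*√2 (C = √32 = 4*√2 ≈ 5.6569)
O(D) = 1/(-121 + 3*D + 12*√2) (O(D) = 1/(-121 + 3*(D + 4*√2)) = 1/(-121 + (3*D + 12*√2)) = 1/(-121 + 3*D + 12*√2))
z(Y, S) = 1/519 (z(Y, S) = 1/(309 + 210) = 1/519)
O(-67)/z(-305, -142) = 1/((-121 + 3*(-67) + 12*√2)*(1/519)) = 519/(-121 - 201 + 12*√2) = 519/(-322 + 12*√2)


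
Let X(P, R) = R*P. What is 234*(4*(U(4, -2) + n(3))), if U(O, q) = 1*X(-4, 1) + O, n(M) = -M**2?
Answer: -8424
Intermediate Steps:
X(P, R) = P*R
U(O, q) = -4 + O (U(O, q) = 1*(-4*1) + O = 1*(-4) + O = -4 + O)
234*(4*(U(4, -2) + n(3))) = 234*(4*((-4 + 4) - 1*3**2)) = 234*(4*(0 - 1*9)) = 234*(4*(0 - 9)) = 234*(4*(-9)) = 234*(-36) = -8424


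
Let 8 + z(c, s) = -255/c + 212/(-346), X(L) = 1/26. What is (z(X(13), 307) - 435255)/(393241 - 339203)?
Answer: -76447595/9348574 ≈ -8.1775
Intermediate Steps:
X(L) = 1/26
z(c, s) = -1490/173 - 255/c (z(c, s) = -8 + (-255/c + 212/(-346)) = -8 + (-255/c + 212*(-1/346)) = -8 + (-255/c - 106/173) = -8 + (-106/173 - 255/c) = -1490/173 - 255/c)
(z(X(13), 307) - 435255)/(393241 - 339203) = ((-1490/173 - 255/1/26) - 435255)/(393241 - 339203) = ((-1490/173 - 255*26) - 435255)/54038 = ((-1490/173 - 6630) - 435255)*(1/54038) = (-1148480/173 - 435255)*(1/54038) = -76447595/173*1/54038 = -76447595/9348574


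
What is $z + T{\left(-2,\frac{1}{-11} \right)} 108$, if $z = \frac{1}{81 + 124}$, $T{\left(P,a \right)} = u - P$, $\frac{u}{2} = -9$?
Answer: $- \frac{354239}{205} \approx -1728.0$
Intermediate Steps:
$u = -18$ ($u = 2 \left(-9\right) = -18$)
$T{\left(P,a \right)} = -18 - P$
$z = \frac{1}{205} \approx 0.0048781$
$z + T{\left(-2,\frac{1}{-11} \right)} 108 = \frac{1}{205} + \left(-18 - -2\right) 108 = \frac{1}{205} + \left(-18 + 2\right) 108 = \frac{1}{205} - 1728 = - \frac{354239}{205}$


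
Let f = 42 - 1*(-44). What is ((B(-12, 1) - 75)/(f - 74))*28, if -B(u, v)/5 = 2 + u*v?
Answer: -175/3 ≈ -58.333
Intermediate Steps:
B(u, v) = -10 - 5*u*v (B(u, v) = -5*(2 + u*v) = -10 - 5*u*v)
f = 86 (f = 42 + 44 = 86)
((B(-12, 1) - 75)/(f - 74))*28 = (((-10 - 5*(-12)*1) - 75)/(86 - 74))*28 = (((-10 + 60) - 75)/12)*28 = ((50 - 75)*(1/12))*28 = -25*1/12*28 = -25/12*28 = -175/3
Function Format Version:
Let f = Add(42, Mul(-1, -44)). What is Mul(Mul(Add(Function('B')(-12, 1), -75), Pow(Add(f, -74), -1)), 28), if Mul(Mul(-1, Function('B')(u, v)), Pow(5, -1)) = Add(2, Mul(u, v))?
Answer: Rational(-175, 3) ≈ -58.333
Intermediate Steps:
Function('B')(u, v) = Add(-10, Mul(-5, u, v)) (Function('B')(u, v) = Mul(-5, Add(2, Mul(u, v))) = Add(-10, Mul(-5, u, v)))
f = 86 (f = Add(42, 44) = 86)
Mul(Mul(Add(Function('B')(-12, 1), -75), Pow(Add(f, -74), -1)), 28) = Mul(Mul(Add(Add(-10, Mul(-5, -12, 1)), -75), Pow(Add(86, -74), -1)), 28) = Mul(Mul(Add(Add(-10, 60), -75), Pow(12, -1)), 28) = Mul(Mul(Add(50, -75), Rational(1, 12)), 28) = Mul(Mul(-25, Rational(1, 12)), 28) = Mul(Rational(-25, 12), 28) = Rational(-175, 3)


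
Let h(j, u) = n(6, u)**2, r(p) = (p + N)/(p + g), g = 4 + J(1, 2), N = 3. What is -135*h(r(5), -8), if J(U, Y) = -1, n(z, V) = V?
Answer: -8640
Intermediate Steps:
g = 3 (g = 4 - 1 = 3)
r(p) = 1 (r(p) = (p + 3)/(p + 3) = (3 + p)/(3 + p) = 1)
h(j, u) = u**2
-135*h(r(5), -8) = -135*(-8)**2 = -135*64 = -8640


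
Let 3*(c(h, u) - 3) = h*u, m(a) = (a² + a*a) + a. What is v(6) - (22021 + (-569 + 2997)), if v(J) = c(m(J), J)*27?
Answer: -20156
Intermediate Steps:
m(a) = a + 2*a² (m(a) = (a² + a²) + a = 2*a² + a = a + 2*a²)
c(h, u) = 3 + h*u/3 (c(h, u) = 3 + (h*u)/3 = 3 + h*u/3)
v(J) = 81 + 9*J²*(1 + 2*J) (v(J) = (3 + (J*(1 + 2*J))*J/3)*27 = (3 + J²*(1 + 2*J)/3)*27 = 81 + 9*J²*(1 + 2*J))
v(6) - (22021 + (-569 + 2997)) = (81 + 9*6²*(1 + 2*6)) - (22021 + (-569 + 2997)) = (81 + 9*36*(1 + 12)) - (22021 + 2428) = (81 + 9*36*13) - 1*24449 = (81 + 4212) - 24449 = 4293 - 24449 = -20156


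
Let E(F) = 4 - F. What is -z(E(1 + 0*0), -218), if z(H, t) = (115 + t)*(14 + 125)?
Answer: 14317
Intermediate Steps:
z(H, t) = 15985 + 139*t (z(H, t) = (115 + t)*139 = 15985 + 139*t)
-z(E(1 + 0*0), -218) = -(15985 + 139*(-218)) = -(15985 - 30302) = -1*(-14317) = 14317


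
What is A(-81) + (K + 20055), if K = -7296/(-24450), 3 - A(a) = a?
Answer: 82067641/4075 ≈ 20139.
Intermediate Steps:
A(a) = 3 - a
K = 1216/4075 (K = -7296*(-1/24450) = 1216/4075 ≈ 0.29840)
A(-81) + (K + 20055) = (3 - 1*(-81)) + (1216/4075 + 20055) = (3 + 81) + 81725341/4075 = 84 + 81725341/4075 = 82067641/4075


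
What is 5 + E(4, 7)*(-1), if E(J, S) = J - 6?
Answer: 7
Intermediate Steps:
E(J, S) = -6 + J
5 + E(4, 7)*(-1) = 5 + (-6 + 4)*(-1) = 5 - 2*(-1) = 5 + 2 = 7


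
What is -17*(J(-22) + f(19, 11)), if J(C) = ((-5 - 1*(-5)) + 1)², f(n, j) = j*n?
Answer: -3570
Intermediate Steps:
J(C) = 1 (J(C) = ((-5 + 5) + 1)² = (0 + 1)² = 1² = 1)
-17*(J(-22) + f(19, 11)) = -17*(1 + 11*19) = -17*(1 + 209) = -17*210 = -3570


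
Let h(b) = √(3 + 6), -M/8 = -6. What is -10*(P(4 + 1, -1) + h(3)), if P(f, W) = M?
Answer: -510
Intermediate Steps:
M = 48 (M = -8*(-6) = 48)
P(f, W) = 48
h(b) = 3 (h(b) = √9 = 3)
-10*(P(4 + 1, -1) + h(3)) = -10*(48 + 3) = -10*51 = -510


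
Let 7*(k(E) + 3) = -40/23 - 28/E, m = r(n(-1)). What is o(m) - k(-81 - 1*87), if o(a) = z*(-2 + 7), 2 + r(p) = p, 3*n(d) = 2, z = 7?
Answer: 5275/138 ≈ 38.225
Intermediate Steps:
n(d) = ⅔ (n(d) = (⅓)*2 = ⅔)
r(p) = -2 + p
m = -4/3 (m = -2 + ⅔ = -4/3 ≈ -1.3333)
o(a) = 35 (o(a) = 7*(-2 + 7) = 7*5 = 35)
k(E) = -523/161 - 4/E (k(E) = -3 + (-40/23 - 28/E)/7 = -3 + (-40/161 - 4/E) = -523/161 - 4/E)
o(m) - k(-81 - 1*87) = 35 - (-523/161 - 4/(-81 - 1*87)) = 35 - (-523/161 - 4/(-81 - 87)) = 35 - (-523/161 - 4/(-168)) = 35 - (-523/161 - 4*(-1/168)) = 35 - (-523/161 + 1/42) = 35 - 1*(-445/138) = 35 + 445/138 = 5275/138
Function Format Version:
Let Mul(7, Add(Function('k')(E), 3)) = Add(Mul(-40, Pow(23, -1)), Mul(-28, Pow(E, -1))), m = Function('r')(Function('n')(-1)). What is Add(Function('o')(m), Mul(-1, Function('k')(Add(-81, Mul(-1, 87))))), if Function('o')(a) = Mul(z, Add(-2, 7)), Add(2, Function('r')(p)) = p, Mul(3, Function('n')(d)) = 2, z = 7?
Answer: Rational(5275, 138) ≈ 38.225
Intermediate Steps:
Function('n')(d) = Rational(2, 3) (Function('n')(d) = Mul(Rational(1, 3), 2) = Rational(2, 3))
Function('r')(p) = Add(-2, p)
m = Rational(-4, 3) (m = Add(-2, Rational(2, 3)) = Rational(-4, 3) ≈ -1.3333)
Function('o')(a) = 35 (Function('o')(a) = Mul(7, Add(-2, 7)) = Mul(7, 5) = 35)
Function('k')(E) = Add(Rational(-523, 161), Mul(-4, Pow(E, -1))) (Function('k')(E) = Add(-3, Mul(Rational(1, 7), Add(Mul(-40, Pow(23, -1)), Mul(-28, Pow(E, -1))))) = Add(-3, Mul(Rational(1, 7), Add(Mul(-40, Rational(1, 23)), Mul(-28, Pow(E, -1))))) = Add(-3, Mul(Rational(1, 7), Add(Rational(-40, 23), Mul(-28, Pow(E, -1))))) = Add(-3, Add(Rational(-40, 161), Mul(-4, Pow(E, -1)))) = Add(Rational(-523, 161), Mul(-4, Pow(E, -1))))
Add(Function('o')(m), Mul(-1, Function('k')(Add(-81, Mul(-1, 87))))) = Add(35, Mul(-1, Add(Rational(-523, 161), Mul(-4, Pow(Add(-81, Mul(-1, 87)), -1))))) = Add(35, Mul(-1, Add(Rational(-523, 161), Mul(-4, Pow(Add(-81, -87), -1))))) = Add(35, Mul(-1, Add(Rational(-523, 161), Mul(-4, Pow(-168, -1))))) = Add(35, Mul(-1, Add(Rational(-523, 161), Mul(-4, Rational(-1, 168))))) = Add(35, Mul(-1, Add(Rational(-523, 161), Rational(1, 42)))) = Add(35, Mul(-1, Rational(-445, 138))) = Add(35, Rational(445, 138)) = Rational(5275, 138)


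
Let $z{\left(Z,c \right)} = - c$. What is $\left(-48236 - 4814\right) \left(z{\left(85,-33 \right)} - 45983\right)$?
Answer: $2437647500$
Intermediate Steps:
$\left(-48236 - 4814\right) \left(z{\left(85,-33 \right)} - 45983\right) = \left(-48236 - 4814\right) \left(\left(-1\right) \left(-33\right) - 45983\right) = - 53050 \left(33 - 45983\right) = \left(-53050\right) \left(-45950\right) = 2437647500$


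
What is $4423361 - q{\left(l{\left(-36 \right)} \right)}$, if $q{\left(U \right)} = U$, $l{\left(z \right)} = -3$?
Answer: $4423364$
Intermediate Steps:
$4423361 - q{\left(l{\left(-36 \right)} \right)} = 4423361 - -3 = 4423361 + 3 = 4423364$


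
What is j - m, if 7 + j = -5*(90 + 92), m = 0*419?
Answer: -917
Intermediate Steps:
m = 0
j = -917 (j = -7 - 5*(90 + 92) = -7 - 5*182 = -7 - 910 = -917)
j - m = -917 - 1*0 = -917 + 0 = -917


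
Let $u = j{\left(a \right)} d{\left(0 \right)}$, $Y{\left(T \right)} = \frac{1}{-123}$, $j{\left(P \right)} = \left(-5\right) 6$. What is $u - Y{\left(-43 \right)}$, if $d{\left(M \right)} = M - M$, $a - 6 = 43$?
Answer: $\frac{1}{123} \approx 0.0081301$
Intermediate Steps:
$a = 49$ ($a = 6 + 43 = 49$)
$j{\left(P \right)} = -30$
$d{\left(M \right)} = 0$
$Y{\left(T \right)} = - \frac{1}{123}$
$u = 0$ ($u = \left(-30\right) 0 = 0$)
$u - Y{\left(-43 \right)} = 0 - - \frac{1}{123} = 0 + \frac{1}{123} = \frac{1}{123}$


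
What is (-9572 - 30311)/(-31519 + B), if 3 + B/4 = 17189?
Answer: -39883/37225 ≈ -1.0714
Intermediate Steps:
B = 68744 (B = -12 + 4*17189 = -12 + 68756 = 68744)
(-9572 - 30311)/(-31519 + B) = (-9572 - 30311)/(-31519 + 68744) = -39883/37225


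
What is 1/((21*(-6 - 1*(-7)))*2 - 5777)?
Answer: -1/5735 ≈ -0.00017437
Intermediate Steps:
1/((21*(-6 - 1*(-7)))*2 - 5777) = 1/((21*(-6 + 7))*2 - 5777) = 1/((21*1)*2 - 5777) = 1/(21*2 - 5777) = 1/(42 - 5777) = 1/(-5735) = -1/5735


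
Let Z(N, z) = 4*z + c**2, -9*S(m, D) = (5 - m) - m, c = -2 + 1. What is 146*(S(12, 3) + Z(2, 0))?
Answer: 4088/9 ≈ 454.22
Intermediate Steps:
c = -1
S(m, D) = -5/9 + 2*m/9 (S(m, D) = -((5 - m) - m)/9 = -(5 - 2*m)/9 = -5/9 + 2*m/9)
Z(N, z) = 1 + 4*z (Z(N, z) = 4*z + (-1)**2 = 4*z + 1 = 1 + 4*z)
146*(S(12, 3) + Z(2, 0)) = 146*((-5/9 + (2/9)*12) + (1 + 4*0)) = 146*((-5/9 + 8/3) + (1 + 0)) = 146*(19/9 + 1) = 146*(28/9) = 4088/9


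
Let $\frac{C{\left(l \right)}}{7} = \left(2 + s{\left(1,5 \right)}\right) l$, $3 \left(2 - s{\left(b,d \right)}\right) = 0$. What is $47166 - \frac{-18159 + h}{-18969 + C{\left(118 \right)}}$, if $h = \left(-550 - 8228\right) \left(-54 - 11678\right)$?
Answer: $\frac{841820727}{15665} \approx 53739.0$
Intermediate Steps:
$h = 102983496$ ($h = \left(-8778\right) \left(-11732\right) = 102983496$)
$s{\left(b,d \right)} = 2$ ($s{\left(b,d \right)} = 2 - 0 = 2 + 0 = 2$)
$C{\left(l \right)} = 28 l$ ($C{\left(l \right)} = 7 \left(2 + 2\right) l = 7 \cdot 4 l = 28 l$)
$47166 - \frac{-18159 + h}{-18969 + C{\left(118 \right)}} = 47166 - \frac{-18159 + 102983496}{-18969 + 28 \cdot 118} = 47166 - \frac{102965337}{-18969 + 3304} = 47166 - \frac{102965337}{-15665} = 47166 - 102965337 \left(- \frac{1}{15665}\right) = 47166 - - \frac{102965337}{15665} = 47166 + \frac{102965337}{15665} = \frac{841820727}{15665}$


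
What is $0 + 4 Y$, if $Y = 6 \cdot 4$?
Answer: $96$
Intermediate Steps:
$Y = 24$
$0 + 4 Y = 0 + 4 \cdot 24 = 0 + 96 = 96$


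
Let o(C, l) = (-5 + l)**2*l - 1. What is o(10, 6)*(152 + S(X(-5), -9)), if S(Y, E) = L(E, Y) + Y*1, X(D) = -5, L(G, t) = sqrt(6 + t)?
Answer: 740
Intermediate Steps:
o(C, l) = -1 + l*(-5 + l)**2 (o(C, l) = l*(-5 + l)**2 - 1 = -1 + l*(-5 + l)**2)
S(Y, E) = Y + sqrt(6 + Y) (S(Y, E) = sqrt(6 + Y) + Y*1 = sqrt(6 + Y) + Y = Y + sqrt(6 + Y))
o(10, 6)*(152 + S(X(-5), -9)) = (-1 + 6*(-5 + 6)**2)*(152 + (-5 + sqrt(6 - 5))) = (-1 + 6*1**2)*(152 + (-5 + sqrt(1))) = (-1 + 6*1)*(152 + (-5 + 1)) = (-1 + 6)*(152 - 4) = 5*148 = 740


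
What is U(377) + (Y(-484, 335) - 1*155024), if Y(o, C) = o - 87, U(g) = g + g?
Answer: -154841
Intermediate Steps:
U(g) = 2*g
Y(o, C) = -87 + o
U(377) + (Y(-484, 335) - 1*155024) = 2*377 + ((-87 - 484) - 1*155024) = 754 + (-571 - 155024) = 754 - 155595 = -154841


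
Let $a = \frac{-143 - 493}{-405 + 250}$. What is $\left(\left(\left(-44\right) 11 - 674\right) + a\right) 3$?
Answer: $- \frac{536562}{155} \approx -3461.7$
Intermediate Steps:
$a = \frac{636}{155}$ ($a = - \frac{636}{-155} = \left(-636\right) \left(- \frac{1}{155}\right) = \frac{636}{155} \approx 4.1032$)
$\left(\left(\left(-44\right) 11 - 674\right) + a\right) 3 = \left(\left(\left(-44\right) 11 - 674\right) + \frac{636}{155}\right) 3 = \left(\left(-484 - 674\right) + \frac{636}{155}\right) 3 = \left(-1158 + \frac{636}{155}\right) 3 = \left(- \frac{178854}{155}\right) 3 = - \frac{536562}{155}$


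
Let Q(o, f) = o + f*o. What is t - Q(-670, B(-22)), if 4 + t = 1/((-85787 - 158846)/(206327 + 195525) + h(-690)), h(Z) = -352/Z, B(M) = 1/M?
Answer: 94058950763/150396763 ≈ 625.41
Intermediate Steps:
t = -193328672/13672433 (t = -4 + 1/((-85787 - 158846)/(206327 + 195525) - 352/(-690)) = -4 + 1/(-244633/401852 - 352*(-1/690)) = -4 + 1/(-244633*1/401852 + 176/345) = -4 + 1/(-244633/401852 + 176/345) = -4 + 1/(-13672433/138638940) = -4 - 138638940/13672433 = -193328672/13672433 ≈ -14.140)
t - Q(-670, B(-22)) = -193328672/13672433 - (-670)*(1 + 1/(-22)) = -193328672/13672433 - (-670)*(1 - 1/22) = -193328672/13672433 - (-670)*21/22 = -193328672/13672433 - 1*(-7035/11) = -193328672/13672433 + 7035/11 = 94058950763/150396763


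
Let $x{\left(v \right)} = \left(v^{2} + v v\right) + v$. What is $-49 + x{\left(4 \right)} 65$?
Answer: $2291$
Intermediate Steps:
$x{\left(v \right)} = v + 2 v^{2}$ ($x{\left(v \right)} = \left(v^{2} + v^{2}\right) + v = 2 v^{2} + v = v + 2 v^{2}$)
$-49 + x{\left(4 \right)} 65 = -49 + 4 \left(1 + 2 \cdot 4\right) 65 = -49 + 4 \left(1 + 8\right) 65 = -49 + 4 \cdot 9 \cdot 65 = -49 + 36 \cdot 65 = -49 + 2340 = 2291$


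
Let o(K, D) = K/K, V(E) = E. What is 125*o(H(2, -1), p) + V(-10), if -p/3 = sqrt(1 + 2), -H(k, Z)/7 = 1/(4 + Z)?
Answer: 115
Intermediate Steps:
H(k, Z) = -7/(4 + Z)
p = -3*sqrt(3) (p = -3*sqrt(1 + 2) = -3*sqrt(3) ≈ -5.1962)
o(K, D) = 1
125*o(H(2, -1), p) + V(-10) = 125*1 - 10 = 125 - 10 = 115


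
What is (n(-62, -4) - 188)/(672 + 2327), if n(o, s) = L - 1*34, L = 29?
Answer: -193/2999 ≈ -0.064355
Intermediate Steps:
n(o, s) = -5 (n(o, s) = 29 - 1*34 = 29 - 34 = -5)
(n(-62, -4) - 188)/(672 + 2327) = (-5 - 188)/(672 + 2327) = -193/2999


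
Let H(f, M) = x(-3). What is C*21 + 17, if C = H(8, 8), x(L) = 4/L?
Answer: -11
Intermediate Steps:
H(f, M) = -4/3 (H(f, M) = 4/(-3) = 4*(-⅓) = -4/3)
C = -4/3 ≈ -1.3333
C*21 + 17 = -4/3*21 + 17 = -28 + 17 = -11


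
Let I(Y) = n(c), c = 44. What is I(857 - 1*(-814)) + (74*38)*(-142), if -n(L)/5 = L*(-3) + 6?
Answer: -398674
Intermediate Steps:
n(L) = -30 + 15*L (n(L) = -5*(L*(-3) + 6) = -5*(-3*L + 6) = -5*(6 - 3*L) = -30 + 15*L)
I(Y) = 630 (I(Y) = -30 + 15*44 = -30 + 660 = 630)
I(857 - 1*(-814)) + (74*38)*(-142) = 630 + (74*38)*(-142) = 630 + 2812*(-142) = 630 - 399304 = -398674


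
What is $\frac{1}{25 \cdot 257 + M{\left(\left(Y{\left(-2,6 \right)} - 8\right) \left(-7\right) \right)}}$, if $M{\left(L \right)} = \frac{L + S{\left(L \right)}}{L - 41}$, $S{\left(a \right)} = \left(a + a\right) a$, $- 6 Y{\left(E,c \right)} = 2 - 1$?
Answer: $\frac{291}{1988353} \approx 0.00014635$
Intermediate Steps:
$Y{\left(E,c \right)} = - \frac{1}{6}$ ($Y{\left(E,c \right)} = - \frac{2 - 1}{6} = \left(- \frac{1}{6}\right) 1 = - \frac{1}{6}$)
$S{\left(a \right)} = 2 a^{2}$ ($S{\left(a \right)} = 2 a a = 2 a^{2}$)
$M{\left(L \right)} = \frac{L + 2 L^{2}}{-41 + L}$ ($M{\left(L \right)} = \frac{L + 2 L^{2}}{L - 41} = \frac{L + 2 L^{2}}{-41 + L}$)
$\frac{1}{25 \cdot 257 + M{\left(\left(Y{\left(-2,6 \right)} - 8\right) \left(-7\right) \right)}} = \frac{1}{25 \cdot 257 + \frac{\left(- \frac{1}{6} - 8\right) \left(-7\right) \left(1 + 2 \left(- \frac{1}{6} - 8\right) \left(-7\right)\right)}{-41 + \left(- \frac{1}{6} - 8\right) \left(-7\right)}} = \frac{1}{6425 + \frac{\left(- \frac{49}{6}\right) \left(-7\right) \left(1 + 2 \left(\left(- \frac{49}{6}\right) \left(-7\right)\right)\right)}{-41 - - \frac{343}{6}}} = \frac{1}{6425 + \frac{343 \left(1 + 2 \cdot \frac{343}{6}\right)}{6 \left(-41 + \frac{343}{6}\right)}} = \frac{1}{6425 + \frac{343 \left(1 + \frac{343}{3}\right)}{6 \cdot \frac{97}{6}}} = \frac{1}{6425 + \frac{343}{6} \cdot \frac{6}{97} \cdot \frac{346}{3}} = \frac{1}{6425 + \frac{118678}{291}} = \frac{1}{\frac{1988353}{291}} = \frac{291}{1988353}$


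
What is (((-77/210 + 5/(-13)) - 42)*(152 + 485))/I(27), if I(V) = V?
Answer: -816977/810 ≈ -1008.6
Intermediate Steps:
(((-77/210 + 5/(-13)) - 42)*(152 + 485))/I(27) = (((-77/210 + 5/(-13)) - 42)*(152 + 485))/27 = (((-77*1/210 + 5*(-1/13)) - 42)*637)*(1/27) = (((-11/30 - 5/13) - 42)*637)*(1/27) = ((-293/390 - 42)*637)*(1/27) = -16673/390*637*(1/27) = -816977/30*1/27 = -816977/810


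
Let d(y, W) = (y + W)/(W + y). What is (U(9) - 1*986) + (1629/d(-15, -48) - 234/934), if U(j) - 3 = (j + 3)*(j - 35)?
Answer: 155861/467 ≈ 333.75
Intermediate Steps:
U(j) = 3 + (-35 + j)*(3 + j) (U(j) = 3 + (j + 3)*(j - 35) = 3 + (3 + j)*(-35 + j) = 3 + (-35 + j)*(3 + j))
d(y, W) = 1 (d(y, W) = (W + y)/(W + y) = 1)
(U(9) - 1*986) + (1629/d(-15, -48) - 234/934) = ((-102 + 9² - 32*9) - 1*986) + (1629/1 - 234/934) = ((-102 + 81 - 288) - 986) + (1629*1 - 234*1/934) = (-309 - 986) + (1629 - 117/467) = -1295 + 760626/467 = 155861/467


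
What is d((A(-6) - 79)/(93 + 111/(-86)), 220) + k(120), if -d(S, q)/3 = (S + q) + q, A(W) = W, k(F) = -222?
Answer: -4046608/2629 ≈ -1539.2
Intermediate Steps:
d(S, q) = -6*q - 3*S (d(S, q) = -3*((S + q) + q) = -3*(S + 2*q) = -6*q - 3*S)
d((A(-6) - 79)/(93 + 111/(-86)), 220) + k(120) = (-6*220 - 3*(-6 - 79)/(93 + 111/(-86))) - 222 = (-1320 - (-255)/(93 + 111*(-1/86))) - 222 = (-1320 - (-255)/(93 - 111/86)) - 222 = (-1320 - (-255)/7887/86) - 222 = (-1320 - (-255)*86/7887) - 222 = (-1320 - 3*(-7310/7887)) - 222 = (-1320 + 7310/2629) - 222 = -3462970/2629 - 222 = -4046608/2629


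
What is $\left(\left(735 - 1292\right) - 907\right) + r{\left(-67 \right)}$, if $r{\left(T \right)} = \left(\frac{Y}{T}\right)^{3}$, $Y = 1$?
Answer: $- \frac{440317033}{300763} \approx -1464.0$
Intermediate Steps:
$r{\left(T \right)} = \frac{1}{T^{3}}$ ($r{\left(T \right)} = \left(1 \frac{1}{T}\right)^{3} = \left(\frac{1}{T}\right)^{3} = \frac{1}{T^{3}}$)
$\left(\left(735 - 1292\right) - 907\right) + r{\left(-67 \right)} = \left(\left(735 - 1292\right) - 907\right) + \frac{1}{-300763} = \left(-557 - 907\right) - \frac{1}{300763} = -1464 - \frac{1}{300763} = - \frac{440317033}{300763}$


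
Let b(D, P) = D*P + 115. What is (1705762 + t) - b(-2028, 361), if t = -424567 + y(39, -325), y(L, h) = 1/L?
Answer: 78514333/39 ≈ 2.0132e+6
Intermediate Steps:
b(D, P) = 115 + D*P
t = -16558112/39 (t = -424567 + 1/39 = -16558112/39 ≈ -4.2457e+5)
(1705762 + t) - b(-2028, 361) = (1705762 - 16558112/39) - (115 - 2028*361) = 49966606/39 - (115 - 732108) = 49966606/39 - 1*(-731993) = 49966606/39 + 731993 = 78514333/39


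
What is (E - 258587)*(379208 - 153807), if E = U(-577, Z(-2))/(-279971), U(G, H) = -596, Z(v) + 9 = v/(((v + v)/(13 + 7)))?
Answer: -109518957897569/1879 ≈ -5.8286e+10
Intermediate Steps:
Z(v) = 1 (Z(v) = -9 + v/(((v + v)/(13 + 7))) = -9 + v/(((2*v)/20)) = -9 + v/(((2*v)*(1/20))) = -9 + v/((v/10)) = -9 + v*(10/v) = -9 + 10 = 1)
E = 4/1879 (E = -596/(-279971) = -596*(-1/279971) = 4/1879 ≈ 0.0021288)
(E - 258587)*(379208 - 153807) = (4/1879 - 258587)*(379208 - 153807) = -485884969/1879*225401 = -109518957897569/1879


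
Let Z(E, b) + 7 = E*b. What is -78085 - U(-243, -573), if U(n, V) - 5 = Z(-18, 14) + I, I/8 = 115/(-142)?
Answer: -5525541/71 ≈ -77825.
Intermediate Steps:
Z(E, b) = -7 + E*b
I = -460/71 (I = 8*(115/(-142)) = 8*(115*(-1/142)) = 8*(-115/142) = -460/71 ≈ -6.4789)
U(n, V) = -18494/71 (U(n, V) = 5 + ((-7 - 18*14) - 460/71) = 5 + ((-7 - 252) - 460/71) = 5 + (-259 - 460/71) = 5 - 18849/71 = -18494/71)
-78085 - U(-243, -573) = -78085 - 1*(-18494/71) = -78085 + 18494/71 = -5525541/71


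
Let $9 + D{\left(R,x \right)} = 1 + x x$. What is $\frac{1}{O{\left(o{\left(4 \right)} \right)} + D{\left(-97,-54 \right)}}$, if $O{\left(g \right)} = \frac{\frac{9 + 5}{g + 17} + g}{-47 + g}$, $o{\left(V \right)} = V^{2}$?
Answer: $\frac{1023}{2974342} \approx 0.00034394$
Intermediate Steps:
$D{\left(R,x \right)} = -8 + x^{2}$ ($D{\left(R,x \right)} = -9 + \left(1 + x x\right) = -9 + \left(1 + x^{2}\right) = -8 + x^{2}$)
$O{\left(g \right)} = \frac{g + \frac{14}{17 + g}}{-47 + g}$ ($O{\left(g \right)} = \frac{\frac{14}{17 + g} + g}{-47 + g} = \frac{g + \frac{14}{17 + g}}{-47 + g}$)
$\frac{1}{O{\left(o{\left(4 \right)} \right)} + D{\left(-97,-54 \right)}} = \frac{1}{\frac{14 + \left(4^{2}\right)^{2} + 17 \cdot 4^{2}}{-799 + \left(4^{2}\right)^{2} - 30 \cdot 4^{2}} - \left(8 - \left(-54\right)^{2}\right)} = \frac{1}{\frac{14 + 16^{2} + 17 \cdot 16}{-799 + 16^{2} - 480} + \left(-8 + 2916\right)} = \frac{1}{\frac{14 + 256 + 272}{-799 + 256 - 480} + 2908} = \frac{1}{\frac{1}{-1023} \cdot 542 + 2908} = \frac{1}{\left(- \frac{1}{1023}\right) 542 + 2908} = \frac{1}{- \frac{542}{1023} + 2908} = \frac{1}{\frac{2974342}{1023}} = \frac{1023}{2974342}$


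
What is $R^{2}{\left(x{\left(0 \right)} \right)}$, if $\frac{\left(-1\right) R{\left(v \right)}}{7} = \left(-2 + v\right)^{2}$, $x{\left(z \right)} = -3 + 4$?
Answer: $49$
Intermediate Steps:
$x{\left(z \right)} = 1$
$R{\left(v \right)} = - 7 \left(-2 + v\right)^{2}$
$R^{2}{\left(x{\left(0 \right)} \right)} = \left(- 7 \left(-2 + 1\right)^{2}\right)^{2} = \left(- 7 \left(-1\right)^{2}\right)^{2} = \left(\left(-7\right) 1\right)^{2} = \left(-7\right)^{2} = 49$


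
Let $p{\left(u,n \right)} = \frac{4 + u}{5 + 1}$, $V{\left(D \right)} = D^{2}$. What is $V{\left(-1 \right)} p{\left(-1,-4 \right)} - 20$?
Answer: $- \frac{39}{2} \approx -19.5$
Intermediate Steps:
$p{\left(u,n \right)} = \frac{2}{3} + \frac{u}{6}$ ($p{\left(u,n \right)} = \frac{4 + u}{6} = \left(4 + u\right) \frac{1}{6} = \frac{2}{3} + \frac{u}{6}$)
$V{\left(-1 \right)} p{\left(-1,-4 \right)} - 20 = \left(-1\right)^{2} \left(\frac{2}{3} + \frac{1}{6} \left(-1\right)\right) - 20 = 1 \left(\frac{2}{3} - \frac{1}{6}\right) - 20 = 1 \cdot \frac{1}{2} - 20 = \frac{1}{2} - 20 = - \frac{39}{2}$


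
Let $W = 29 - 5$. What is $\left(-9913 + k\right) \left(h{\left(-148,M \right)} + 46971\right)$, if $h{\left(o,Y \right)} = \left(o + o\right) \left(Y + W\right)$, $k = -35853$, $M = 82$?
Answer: $-713720770$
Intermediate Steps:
$W = 24$
$h{\left(o,Y \right)} = 2 o \left(24 + Y\right)$ ($h{\left(o,Y \right)} = \left(o + o\right) \left(Y + 24\right) = 2 o \left(24 + Y\right)$)
$\left(-9913 + k\right) \left(h{\left(-148,M \right)} + 46971\right) = \left(-9913 - 35853\right) \left(2 \left(-148\right) \left(24 + 82\right) + 46971\right) = - 45766 \left(2 \left(-148\right) 106 + 46971\right) = - 45766 \left(-31376 + 46971\right) = \left(-45766\right) 15595 = -713720770$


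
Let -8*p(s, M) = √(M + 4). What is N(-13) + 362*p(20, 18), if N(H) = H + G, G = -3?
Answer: -16 - 181*√22/4 ≈ -228.24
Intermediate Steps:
p(s, M) = -√(4 + M)/8 (p(s, M) = -√(M + 4)/8 = -√(4 + M)/8)
N(H) = -3 + H (N(H) = H - 3 = -3 + H)
N(-13) + 362*p(20, 18) = (-3 - 13) + 362*(-√(4 + 18)/8) = -16 + 362*(-√22/8) = -16 - 181*√22/4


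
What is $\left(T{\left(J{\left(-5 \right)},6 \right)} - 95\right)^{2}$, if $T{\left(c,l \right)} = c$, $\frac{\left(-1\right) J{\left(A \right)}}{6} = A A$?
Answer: $60025$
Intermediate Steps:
$J{\left(A \right)} = - 6 A^{2}$ ($J{\left(A \right)} = - 6 A A = - 6 A^{2}$)
$\left(T{\left(J{\left(-5 \right)},6 \right)} - 95\right)^{2} = \left(- 6 \left(-5\right)^{2} - 95\right)^{2} = \left(\left(-6\right) 25 - 95\right)^{2} = \left(-150 - 95\right)^{2} = \left(-245\right)^{2} = 60025$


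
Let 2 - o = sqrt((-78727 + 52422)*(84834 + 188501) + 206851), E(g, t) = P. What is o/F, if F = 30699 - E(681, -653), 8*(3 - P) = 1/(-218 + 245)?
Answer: 432/6630337 - 432*I*sqrt(1797467581)/6630337 ≈ 6.5155e-5 - 2.7623*I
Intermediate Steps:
P = 647/216 (P = 3 - 1/(8*(-218 + 245)) = 3 - 1/8/27 = 3 - 1/8*1/27 = 3 - 1/216 = 647/216 ≈ 2.9954)
E(g, t) = 647/216
o = 2 - 2*I*sqrt(1797467581) (o = 2 - sqrt((-78727 + 52422)*(84834 + 188501) + 206851) = 2 - sqrt(-26305*273335 + 206851) = 2 - sqrt(-7190077175 + 206851) = 2 - sqrt(-7189870324) = 2 - 2*I*sqrt(1797467581) ≈ 2.0 - 84793.0*I)
F = 6630337/216 (F = 30699 - 1*647/216 = 30699 - 647/216 = 6630337/216 ≈ 30696.)
o/F = (2 - 2*I*sqrt(1797467581))/(6630337/216) = (2 - 2*I*sqrt(1797467581))*(216/6630337) = 432/6630337 - 432*I*sqrt(1797467581)/6630337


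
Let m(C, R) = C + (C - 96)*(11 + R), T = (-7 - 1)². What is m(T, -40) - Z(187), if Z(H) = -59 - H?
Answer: 1238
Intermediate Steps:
T = 64 (T = (-8)² = 64)
m(C, R) = C + (-96 + C)*(11 + R)
m(T, -40) - Z(187) = (-1056 - 96*(-40) + 12*64 + 64*(-40)) - (-59 - 1*187) = (-1056 + 3840 + 768 - 2560) - (-59 - 187) = 992 - 1*(-246) = 992 + 246 = 1238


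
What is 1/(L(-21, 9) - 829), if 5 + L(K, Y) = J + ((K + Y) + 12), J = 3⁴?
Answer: -1/753 ≈ -0.0013280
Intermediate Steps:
J = 81
L(K, Y) = 88 + K + Y (L(K, Y) = -5 + (81 + ((K + Y) + 12)) = -5 + (81 + (12 + K + Y)) = -5 + (93 + K + Y) = 88 + K + Y)
1/(L(-21, 9) - 829) = 1/((88 - 21 + 9) - 829) = 1/(76 - 829) = 1/(-753) = -1/753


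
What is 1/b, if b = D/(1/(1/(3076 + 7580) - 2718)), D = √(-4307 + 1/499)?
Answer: 2664*I*√268111702/7780882867543 ≈ 5.6061e-6*I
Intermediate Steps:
D = 2*I*√268111702/499 (D = √(-4307 + 1/499) = √(-2149192/499) = 2*I*√268111702/499 ≈ 65.628*I)
b = -28963007*I*√268111702/2658672 (b = (2*I*√268111702/499)/(1/(1/(3076 + 7580) - 2718)) = (2*I*√268111702/499)/(1/(1/10656 - 2718)) = (2*I*√268111702/499)/(1/(-28963007/10656)) = (2*I*√268111702/499)/(-10656/28963007) = (2*I*√268111702/499)*(-28963007/10656) = -28963007*I*√268111702/2658672 ≈ -1.7838e+5*I)
1/b = 1/(-28963007*I*√268111702/2658672) = 2664*I*√268111702/7780882867543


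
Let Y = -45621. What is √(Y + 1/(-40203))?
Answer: 2*I*√2048232363222/13401 ≈ 213.59*I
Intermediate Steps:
√(Y + 1/(-40203)) = √(-45621 + 1/(-40203)) = √(-45621 - 1/40203) = √(-1834101064/40203) = 2*I*√2048232363222/13401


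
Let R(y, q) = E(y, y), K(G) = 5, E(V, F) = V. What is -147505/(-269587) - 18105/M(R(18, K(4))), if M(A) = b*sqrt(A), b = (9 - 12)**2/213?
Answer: 147505/269587 - 428485*sqrt(2)/6 ≈ -1.0099e+5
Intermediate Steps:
R(y, q) = y
b = 3/71 (b = (-3)**2*(1/213) = 9*(1/213) = 3/71 ≈ 0.042253)
M(A) = 3*sqrt(A)/71
-147505/(-269587) - 18105/M(R(18, K(4))) = -147505/(-269587) - 18105*71*sqrt(2)/18 = -147505*(-1/269587) - 18105*71*sqrt(2)/18 = 147505/269587 - 18105*71*sqrt(2)/18 = 147505/269587 - 428485*sqrt(2)/6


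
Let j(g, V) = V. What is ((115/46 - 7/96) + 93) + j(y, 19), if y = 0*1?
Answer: 10985/96 ≈ 114.43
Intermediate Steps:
y = 0
((115/46 - 7/96) + 93) + j(y, 19) = ((115/46 - 7/96) + 93) + 19 = ((115*(1/46) - 7*1/96) + 93) + 19 = ((5/2 - 7/96) + 93) + 19 = (233/96 + 93) + 19 = 9161/96 + 19 = 10985/96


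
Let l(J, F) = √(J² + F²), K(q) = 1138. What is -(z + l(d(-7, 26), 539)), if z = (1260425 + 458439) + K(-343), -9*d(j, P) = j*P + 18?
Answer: -1720002 - √23559097/9 ≈ -1.7205e+6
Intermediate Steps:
d(j, P) = -2 - P*j/9 (d(j, P) = -(j*P + 18)/9 = -(P*j + 18)/9 = -(18 + P*j)/9 = -2 - P*j/9)
z = 1720002 (z = (1260425 + 458439) + 1138 = 1718864 + 1138 = 1720002)
l(J, F) = √(F² + J²)
-(z + l(d(-7, 26), 539)) = -(1720002 + √(539² + (-2 - ⅑*26*(-7))²)) = -(1720002 + √(290521 + (-2 + 182/9)²)) = -(1720002 + √(290521 + (164/9)²)) = -(1720002 + √(290521 + 26896/81)) = -(1720002 + √(23559097/81)) = -(1720002 + √23559097/9) = -1720002 - √23559097/9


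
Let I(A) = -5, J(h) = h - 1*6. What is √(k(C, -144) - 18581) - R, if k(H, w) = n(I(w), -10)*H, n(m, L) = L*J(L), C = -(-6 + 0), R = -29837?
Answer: 29837 + I*√17621 ≈ 29837.0 + 132.74*I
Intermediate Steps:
J(h) = -6 + h (J(h) = h - 6 = -6 + h)
C = 6 (C = -1*(-6) = 6)
n(m, L) = L*(-6 + L)
k(H, w) = 160*H (k(H, w) = (-10*(-6 - 10))*H = (-10*(-16))*H = 160*H)
√(k(C, -144) - 18581) - R = √(160*6 - 18581) - 1*(-29837) = √(960 - 18581) + 29837 = √(-17621) + 29837 = I*√17621 + 29837 = 29837 + I*√17621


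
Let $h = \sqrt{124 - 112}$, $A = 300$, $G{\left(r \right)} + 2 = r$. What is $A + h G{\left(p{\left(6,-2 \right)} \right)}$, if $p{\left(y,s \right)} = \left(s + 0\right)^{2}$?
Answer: $300 + 4 \sqrt{3} \approx 306.93$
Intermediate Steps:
$p{\left(y,s \right)} = s^{2}$
$G{\left(r \right)} = -2 + r$
$h = 2 \sqrt{3}$ ($h = \sqrt{12} = 2 \sqrt{3} \approx 3.4641$)
$A + h G{\left(p{\left(6,-2 \right)} \right)} = 300 + 2 \sqrt{3} \left(-2 + \left(-2\right)^{2}\right) = 300 + 2 \sqrt{3} \left(-2 + 4\right) = 300 + 2 \sqrt{3} \cdot 2 = 300 + 4 \sqrt{3}$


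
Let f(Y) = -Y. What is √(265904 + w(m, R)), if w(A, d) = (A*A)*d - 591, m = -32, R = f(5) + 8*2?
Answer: √276577 ≈ 525.91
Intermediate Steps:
R = 11 (R = -1*5 + 8*2 = -5 + 16 = 11)
w(A, d) = -591 + d*A² (w(A, d) = A²*d - 591 = d*A² - 591 = -591 + d*A²)
√(265904 + w(m, R)) = √(265904 + (-591 + 11*(-32)²)) = √(265904 + (-591 + 11*1024)) = √(265904 + (-591 + 11264)) = √(265904 + 10673) = √276577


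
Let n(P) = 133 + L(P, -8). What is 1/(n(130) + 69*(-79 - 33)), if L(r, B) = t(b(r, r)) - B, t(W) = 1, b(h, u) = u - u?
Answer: -1/7586 ≈ -0.00013182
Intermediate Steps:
b(h, u) = 0
L(r, B) = 1 - B
n(P) = 142 (n(P) = 133 + (1 - 1*(-8)) = 133 + (1 + 8) = 133 + 9 = 142)
1/(n(130) + 69*(-79 - 33)) = 1/(142 + 69*(-79 - 33)) = 1/(142 + 69*(-112)) = 1/(142 - 7728) = 1/(-7586) = -1/7586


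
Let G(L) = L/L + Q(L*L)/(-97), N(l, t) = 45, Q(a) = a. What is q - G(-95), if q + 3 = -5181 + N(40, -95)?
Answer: -489555/97 ≈ -5047.0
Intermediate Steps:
G(L) = 1 - L²/97 (G(L) = L/L + (L*L)/(-97) = 1 + L²*(-1/97) = 1 - L²/97)
q = -5139 (q = -3 + (-5181 + 45) = -3 - 5136 = -5139)
q - G(-95) = -5139 - (1 - 1/97*(-95)²) = -5139 - (1 - 1/97*9025) = -5139 - (1 - 9025/97) = -5139 - 1*(-8928/97) = -5139 + 8928/97 = -489555/97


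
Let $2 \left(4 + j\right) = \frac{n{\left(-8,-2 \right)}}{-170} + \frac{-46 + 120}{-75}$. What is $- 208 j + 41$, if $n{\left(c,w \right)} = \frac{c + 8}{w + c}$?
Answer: $\frac{73171}{75} \approx 975.61$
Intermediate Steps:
$n{\left(c,w \right)} = \frac{8 + c}{c + w}$
$j = - \frac{337}{75}$ ($j = -4 + \frac{\frac{\frac{1}{-8 - 2} \left(8 - 8\right)}{-170} + \frac{-46 + 120}{-75}}{2} = -4 + \frac{\frac{1}{-10} \cdot 0 \left(- \frac{1}{170}\right) + 74 \left(- \frac{1}{75}\right)}{2} = -4 + \frac{\left(- \frac{1}{10}\right) 0 \left(- \frac{1}{170}\right) - \frac{74}{75}}{2} = -4 + \frac{0 \left(- \frac{1}{170}\right) - \frac{74}{75}}{2} = -4 + \frac{0 - \frac{74}{75}}{2} = -4 + \frac{1}{2} \left(- \frac{74}{75}\right) = -4 - \frac{37}{75} = - \frac{337}{75} \approx -4.4933$)
$- 208 j + 41 = \left(-208\right) \left(- \frac{337}{75}\right) + 41 = \frac{70096}{75} + 41 = \frac{73171}{75}$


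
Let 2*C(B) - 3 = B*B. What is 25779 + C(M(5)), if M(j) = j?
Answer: 25793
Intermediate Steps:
C(B) = 3/2 + B**2/2 (C(B) = 3/2 + (B*B)/2 = 3/2 + B**2/2)
25779 + C(M(5)) = 25779 + (3/2 + (1/2)*5**2) = 25779 + (3/2 + (1/2)*25) = 25779 + (3/2 + 25/2) = 25779 + 14 = 25793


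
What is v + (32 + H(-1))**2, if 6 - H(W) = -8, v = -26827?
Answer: -24711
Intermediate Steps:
H(W) = 14 (H(W) = 6 - 1*(-8) = 6 + 8 = 14)
v + (32 + H(-1))**2 = -26827 + (32 + 14)**2 = -26827 + 46**2 = -26827 + 2116 = -24711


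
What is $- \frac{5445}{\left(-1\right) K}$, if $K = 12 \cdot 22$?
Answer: $\frac{165}{8} \approx 20.625$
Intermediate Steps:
$K = 264$
$- \frac{5445}{\left(-1\right) K} = - \frac{5445}{\left(-1\right) 264} = - \frac{5445}{-264} = \left(-5445\right) \left(- \frac{1}{264}\right) = \frac{165}{8}$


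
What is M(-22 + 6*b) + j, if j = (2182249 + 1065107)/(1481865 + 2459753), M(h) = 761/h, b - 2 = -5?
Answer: -1434838529/78832360 ≈ -18.201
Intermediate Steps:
b = -3 (b = 2 - 5 = -3)
j = 1623678/1970809 (j = 3247356/3941618 = 3247356*(1/3941618) = 1623678/1970809 ≈ 0.82386)
M(-22 + 6*b) + j = 761/(-22 + 6*(-3)) + 1623678/1970809 = 761/(-22 - 18) + 1623678/1970809 = 761/(-40) + 1623678/1970809 = 761*(-1/40) + 1623678/1970809 = -761/40 + 1623678/1970809 = -1434838529/78832360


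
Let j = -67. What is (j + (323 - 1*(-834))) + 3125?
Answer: 4215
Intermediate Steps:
(j + (323 - 1*(-834))) + 3125 = (-67 + (323 - 1*(-834))) + 3125 = (-67 + (323 + 834)) + 3125 = (-67 + 1157) + 3125 = 1090 + 3125 = 4215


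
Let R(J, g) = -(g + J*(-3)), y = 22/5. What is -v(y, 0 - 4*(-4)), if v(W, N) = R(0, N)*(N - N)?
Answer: 0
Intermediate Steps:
y = 22/5 (y = 22*(⅕) = 22/5 ≈ 4.4000)
R(J, g) = -g + 3*J (R(J, g) = -(g - 3*J) = -g + 3*J)
v(W, N) = 0 (v(W, N) = (-N + 3*0)*(N - N) = (-N + 0)*0 = -N*0 = 0)
-v(y, 0 - 4*(-4)) = -1*0 = 0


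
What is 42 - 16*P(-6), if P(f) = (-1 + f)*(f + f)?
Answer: -1302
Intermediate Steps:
P(f) = 2*f*(-1 + f) (P(f) = (-1 + f)*(2*f) = 2*f*(-1 + f))
42 - 16*P(-6) = 42 - 32*(-6)*(-1 - 6) = 42 - 32*(-6)*(-7) = 42 - 16*84 = 42 - 1344 = -1302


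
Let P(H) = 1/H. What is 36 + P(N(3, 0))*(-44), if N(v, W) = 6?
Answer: 86/3 ≈ 28.667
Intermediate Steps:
36 + P(N(3, 0))*(-44) = 36 - 44/6 = 36 + (⅙)*(-44) = 36 - 22/3 = 86/3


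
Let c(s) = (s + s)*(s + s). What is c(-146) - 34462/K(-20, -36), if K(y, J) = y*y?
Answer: 17035569/200 ≈ 85178.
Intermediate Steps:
K(y, J) = y**2
c(s) = 4*s**2 (c(s) = (2*s)*(2*s) = 4*s**2)
c(-146) - 34462/K(-20, -36) = 4*(-146)**2 - 34462/((-20)**2) = 4*21316 - 34462/400 = 85264 - 34462*1/400 = 85264 - 17231/200 = 17035569/200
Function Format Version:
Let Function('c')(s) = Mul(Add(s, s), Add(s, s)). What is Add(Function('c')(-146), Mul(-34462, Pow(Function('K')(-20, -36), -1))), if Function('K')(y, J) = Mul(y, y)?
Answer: Rational(17035569, 200) ≈ 85178.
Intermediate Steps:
Function('K')(y, J) = Pow(y, 2)
Function('c')(s) = Mul(4, Pow(s, 2)) (Function('c')(s) = Mul(Mul(2, s), Mul(2, s)) = Mul(4, Pow(s, 2)))
Add(Function('c')(-146), Mul(-34462, Pow(Function('K')(-20, -36), -1))) = Add(Mul(4, Pow(-146, 2)), Mul(-34462, Pow(Pow(-20, 2), -1))) = Add(Mul(4, 21316), Mul(-34462, Pow(400, -1))) = Add(85264, Mul(-34462, Rational(1, 400))) = Add(85264, Rational(-17231, 200)) = Rational(17035569, 200)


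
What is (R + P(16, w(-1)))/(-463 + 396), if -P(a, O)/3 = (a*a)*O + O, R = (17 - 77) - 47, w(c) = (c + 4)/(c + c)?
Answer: -2099/134 ≈ -15.664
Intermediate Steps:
w(c) = (4 + c)/(2*c) (w(c) = (4 + c)/((2*c)) = (4 + c)*(1/(2*c)) = (4 + c)/(2*c))
R = -107 (R = -60 - 47 = -107)
P(a, O) = -3*O - 3*O*a**2 (P(a, O) = -3*((a*a)*O + O) = -3*(a**2*O + O) = -3*(O*a**2 + O) = -3*(O + O*a**2) = -3*O - 3*O*a**2)
(R + P(16, w(-1)))/(-463 + 396) = (-107 - 3*(1/2)*(4 - 1)/(-1)*(1 + 16**2))/(-463 + 396) = (-107 - 3*(1/2)*(-1)*3*(1 + 256))/(-67) = (-107 - 3*(-3/2)*257)*(-1/67) = (-107 + 2313/2)*(-1/67) = (2099/2)*(-1/67) = -2099/134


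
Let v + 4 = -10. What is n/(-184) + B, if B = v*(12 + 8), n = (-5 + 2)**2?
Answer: -51529/184 ≈ -280.05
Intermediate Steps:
v = -14 (v = -4 - 10 = -14)
n = 9 (n = (-3)**2 = 9)
B = -280 (B = -14*(12 + 8) = -14*20 = -280)
n/(-184) + B = 9/(-184) - 280 = 9*(-1/184) - 280 = -9/184 - 280 = -51529/184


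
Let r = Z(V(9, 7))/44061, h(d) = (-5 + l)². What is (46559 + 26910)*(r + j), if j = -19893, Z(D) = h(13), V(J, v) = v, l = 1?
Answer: -64395979420333/44061 ≈ -1.4615e+9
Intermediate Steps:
h(d) = 16 (h(d) = (-5 + 1)² = (-4)² = 16)
Z(D) = 16
r = 16/44061 ≈ 0.00036313
(46559 + 26910)*(r + j) = (46559 + 26910)*(16/44061 - 19893) = 73469*(-876505457/44061) = -64395979420333/44061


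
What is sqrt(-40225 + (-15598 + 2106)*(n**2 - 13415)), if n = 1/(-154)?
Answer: 27*sqrt(1471717318)/77 ≈ 13452.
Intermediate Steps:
n = -1/154 ≈ -0.0064935
sqrt(-40225 + (-15598 + 2106)*(n**2 - 13415)) = sqrt(-40225 + (-15598 + 2106)*((-1/154)**2 - 13415)) = sqrt(-40225 - 13492*(1/23716 - 13415)) = sqrt(-40225 - 13492*(-318150139/23716)) = sqrt(-40225 + 1073120418847/5929) = sqrt(1072881924822/5929) = 27*sqrt(1471717318)/77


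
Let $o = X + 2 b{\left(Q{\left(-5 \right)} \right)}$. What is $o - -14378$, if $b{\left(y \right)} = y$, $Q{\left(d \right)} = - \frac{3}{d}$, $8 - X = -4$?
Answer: $\frac{71956}{5} \approx 14391.0$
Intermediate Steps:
$X = 12$ ($X = 8 - -4 = 8 + 4 = 12$)
$o = \frac{66}{5}$ ($o = 12 + 2 \left(- \frac{3}{-5}\right) = 12 + 2 \left(\left(-3\right) \left(- \frac{1}{5}\right)\right) = 12 + 2 \cdot \frac{3}{5} = 12 + \frac{6}{5} = \frac{66}{5} \approx 13.2$)
$o - -14378 = \frac{66}{5} - -14378 = \frac{66}{5} + 14378 = \frac{71956}{5}$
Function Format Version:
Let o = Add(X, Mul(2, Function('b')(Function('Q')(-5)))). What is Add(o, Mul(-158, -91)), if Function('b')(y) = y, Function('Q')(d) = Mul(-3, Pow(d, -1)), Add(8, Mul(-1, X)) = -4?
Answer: Rational(71956, 5) ≈ 14391.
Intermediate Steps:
X = 12 (X = Add(8, Mul(-1, -4)) = Add(8, 4) = 12)
o = Rational(66, 5) (o = Add(12, Mul(2, Mul(-3, Pow(-5, -1)))) = Add(12, Mul(2, Mul(-3, Rational(-1, 5)))) = Add(12, Mul(2, Rational(3, 5))) = Add(12, Rational(6, 5)) = Rational(66, 5) ≈ 13.200)
Add(o, Mul(-158, -91)) = Add(Rational(66, 5), Mul(-158, -91)) = Add(Rational(66, 5), 14378) = Rational(71956, 5)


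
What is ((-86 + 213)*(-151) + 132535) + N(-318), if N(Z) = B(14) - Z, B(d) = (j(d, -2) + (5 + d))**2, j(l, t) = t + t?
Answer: 113901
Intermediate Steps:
j(l, t) = 2*t
B(d) = (1 + d)**2 (B(d) = (2*(-2) + (5 + d))**2 = (-4 + (5 + d))**2 = (1 + d)**2)
N(Z) = 225 - Z (N(Z) = (1 + 14)**2 - Z = 15**2 - Z = 225 - Z)
((-86 + 213)*(-151) + 132535) + N(-318) = ((-86 + 213)*(-151) + 132535) + (225 - 1*(-318)) = (127*(-151) + 132535) + (225 + 318) = (-19177 + 132535) + 543 = 113358 + 543 = 113901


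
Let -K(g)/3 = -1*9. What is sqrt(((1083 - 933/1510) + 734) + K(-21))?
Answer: sqrt(4203095570)/1510 ≈ 42.935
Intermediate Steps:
K(g) = 27 (K(g) = -(-3)*9 = -3*(-9) = 27)
sqrt(((1083 - 933/1510) + 734) + K(-21)) = sqrt(((1083 - 933/1510) + 734) + 27) = sqrt((1634397/1510 + 734) + 27) = sqrt(2742737/1510 + 27) = sqrt(2783507/1510) = sqrt(4203095570)/1510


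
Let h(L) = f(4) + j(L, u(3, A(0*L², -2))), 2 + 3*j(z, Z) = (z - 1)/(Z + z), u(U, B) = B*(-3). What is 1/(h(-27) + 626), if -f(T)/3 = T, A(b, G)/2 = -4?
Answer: 9/5548 ≈ 0.0016222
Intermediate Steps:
A(b, G) = -8 (A(b, G) = 2*(-4) = -8)
f(T) = -3*T
u(U, B) = -3*B
j(z, Z) = -⅔ + (-1 + z)/(3*(Z + z)) (j(z, Z) = -⅔ + ((z - 1)/(Z + z))/3 = -⅔ + ((-1 + z)/(Z + z))/3 = -⅔ + (-1 + z)/(3*(Z + z)))
h(L) = -12 + (-49 - L)/(3*(24 + L)) (h(L) = -3*4 + (-1 - L - (-6)*(-8))/(3*(-3*(-8) + L)) = -12 + (-1 - L - 2*24)/(3*(24 + L)) = -12 + (-1 - L - 48)/(3*(24 + L)) = -12 + (-49 - L)/(3*(24 + L)))
1/(h(-27) + 626) = 1/((-913 - 37*(-27))/(3*(24 - 27)) + 626) = 1/((⅓)*(-913 + 999)/(-3) + 626) = 1/((⅓)*(-⅓)*86 + 626) = 1/(-86/9 + 626) = 1/(5548/9) = 9/5548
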